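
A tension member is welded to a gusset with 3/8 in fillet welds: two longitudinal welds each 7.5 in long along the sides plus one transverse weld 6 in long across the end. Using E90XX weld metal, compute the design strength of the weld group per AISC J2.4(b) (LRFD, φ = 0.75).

φR_n ≈ 234 kip

E90XX → F_EXX = 90 ksi.
t_e = 0.707 × 0.375 = 0.2651 in.
R_nwl = 0.6 × 90 × 0.2651 × 15 = 214.8 kip (longitudinal, 2 welds).
R_nwt = 0.6 × 90 × 0.2651 × 6 = 85.9 kip (transverse, base value).
(i) R_nwl + R_nwt = 300.7 kip; (ii) 0.85 R_nwl + 1.5 R_nwt = 311.4 kip.
R_n = max = 311.4 kip [governs: (ii)]; φR_n = 233.5 kip.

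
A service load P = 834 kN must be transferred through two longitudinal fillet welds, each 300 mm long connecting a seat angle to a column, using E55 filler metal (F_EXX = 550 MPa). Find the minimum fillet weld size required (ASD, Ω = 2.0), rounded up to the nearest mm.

Total weld length L = 600 mm.
Required throat t_e = P × Ω / (0.6 F_EXX × L) = 834 × 2.0 / (0.6 × 550 × 600 × 10⁻³) = 8.424 mm.
Required leg w = t_e / 0.707 = 11.92 mm → use 12 mm.

w = 12 mm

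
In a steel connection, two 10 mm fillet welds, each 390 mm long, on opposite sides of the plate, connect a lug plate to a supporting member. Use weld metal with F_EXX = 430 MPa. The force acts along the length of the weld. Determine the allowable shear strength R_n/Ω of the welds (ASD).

Effective throat t_e = 0.707 × 10 = 7.07 mm.
Total length L = 780 mm; A_we = 7.07 × 780 = 5515 mm².
F_nw = 0.6 F_EXX = 0.6 × 430 = 258 MPa.
R_n = 258 × 5515 × 10⁻³ = 1423 kN; R_n/Ω = 1423/2.0 = 711.4 kN.

R_n/Ω ≈ 711 kN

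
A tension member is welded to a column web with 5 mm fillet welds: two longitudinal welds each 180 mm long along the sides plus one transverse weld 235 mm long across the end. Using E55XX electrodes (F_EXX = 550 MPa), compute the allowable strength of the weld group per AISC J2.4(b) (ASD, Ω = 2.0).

t_e = 0.707 × 5 = 3.535 mm.
R_nwl = 0.6 × 550 × 3.535 × 360 × 10⁻³ = 420 kN (longitudinal, 2 welds).
R_nwt = 0.6 × 550 × 3.535 × 235 × 10⁻³ = 274.1 kN (transverse, base value).
(i) R_nwl + R_nwt = 694.1 kN; (ii) 0.85 R_nwl + 1.5 R_nwt = 768.2 kN.
R_n = max = 768.2 kN [governs: (ii)]; R_n/Ω = 384.1 kN.

R_n/Ω ≈ 384 kN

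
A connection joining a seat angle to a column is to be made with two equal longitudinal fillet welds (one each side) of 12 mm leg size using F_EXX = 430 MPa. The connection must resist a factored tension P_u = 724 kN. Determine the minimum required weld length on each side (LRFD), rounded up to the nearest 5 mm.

L = 225 mm on each side

Throat t_e = 0.707 × 12 = 8.484 mm.
φr_n = 0.75 × 0.6 × 430 × 8.484 × 10⁻³ = 1.642 kN/mm.
L_req = P_u / φr_n = 724 / 1.642 = 441 mm total.
Per side: 441 / 2 = 220.5 mm.
Round up → use L = 225 mm on each side.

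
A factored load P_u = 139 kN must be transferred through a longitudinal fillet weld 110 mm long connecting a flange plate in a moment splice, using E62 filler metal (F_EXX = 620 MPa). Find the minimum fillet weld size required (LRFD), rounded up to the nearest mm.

Total weld length L = 110 mm.
Required throat t_e = P_u / (φ × 0.6 F_EXX × L) = 139 / (0.75 × 0.6 × 620 × 110 × 10⁻³) = 4.529 mm.
Required leg w = t_e / 0.707 = 6.406 mm → use 7 mm.

w = 7 mm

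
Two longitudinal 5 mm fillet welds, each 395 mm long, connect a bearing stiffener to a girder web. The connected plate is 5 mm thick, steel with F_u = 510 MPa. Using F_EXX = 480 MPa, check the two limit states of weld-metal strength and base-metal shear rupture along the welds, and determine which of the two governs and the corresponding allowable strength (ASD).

R_n/Ω ≈ 402 kN (weld metal governs)

t_e = 0.707 × 5 = 3.535 mm; L = 790 mm.
Weld metal: R_n/Ω = (1/2.0) × 0.6 × 480 × 3.535 × 790 × 10⁻³ = 402.1 kN.
Base metal (shear rupture): R_n/Ω = (1/2.0) × 0.6 × 510 × 5 × 790 × 10⁻³ = 604.4 kN.
Governing: weld metal.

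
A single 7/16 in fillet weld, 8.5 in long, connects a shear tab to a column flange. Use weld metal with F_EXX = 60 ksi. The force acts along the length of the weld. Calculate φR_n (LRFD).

φR_n ≈ 71 kips

Effective throat t_e = 0.707 × 0.4375 = 0.3093 in.
Total length L = 8.5 in; A_we = 0.3093 × 8.5 = 2.629 in².
F_nw = 0.6 F_EXX = 0.6 × 60 = 36 ksi.
φR_n = 0.75 × 36 × 2.629 = 70.99 kips.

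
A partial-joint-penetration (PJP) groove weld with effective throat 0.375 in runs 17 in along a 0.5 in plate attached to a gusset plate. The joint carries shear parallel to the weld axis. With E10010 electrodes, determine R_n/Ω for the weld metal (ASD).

E100XX → F_EXX = 100 ksi.
Effective throat (given) t_e = 0.375 in.
A_we = 0.375 × 17 = 6.375 in².
F_nw = 0.6 F_EXX = 60 ksi.
R_n/Ω = (60 × 6.375) / 2.0 = 191.2 kips.

R_n/Ω ≈ 191 kips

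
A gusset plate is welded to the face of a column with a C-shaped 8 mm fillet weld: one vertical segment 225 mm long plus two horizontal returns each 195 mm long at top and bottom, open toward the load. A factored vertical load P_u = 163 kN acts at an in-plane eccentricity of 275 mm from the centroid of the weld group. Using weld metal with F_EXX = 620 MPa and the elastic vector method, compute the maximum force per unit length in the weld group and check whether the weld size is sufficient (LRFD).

f_max ≈ 1140 N/mm; adequate

Total weld length L_w = 615 mm. Treat welds as unit-width lines.
Centroid: x̄ = 2×195×97.5 / 615 = 61.83 mm from the vertical weld.
Polar moment about centroid: J = I_x + I_y = [225³/12 + 2×195×112.5²] + [225×61.83² + 2(195³/12 + 195×35.67²)] = 8477000 mm³.
Direct shear f_v = P/L_w = 163×10³ / 615 = 265 N/mm (vertical).
Torsion M = P·e = 163×10³ × 275 = 44825000 N·mm.
Critical point at (x, y) = (133.2, 112.5) from centroid. f_tx = M·y/J = 594.9 N/mm; f_ty = M·x/J = 704.2 N/mm.
Resultant f_max = √[f_tx² + (f_v + f_ty)²] = √[594.9² + (265 + 704.2)²] = 1137 N/mm.
Capacity per unit length: φr_n = 0.75 × 0.6 × 620 × (0.707 × 8) = 1578 N/mm.
1137 ≤ 1578 → adequate.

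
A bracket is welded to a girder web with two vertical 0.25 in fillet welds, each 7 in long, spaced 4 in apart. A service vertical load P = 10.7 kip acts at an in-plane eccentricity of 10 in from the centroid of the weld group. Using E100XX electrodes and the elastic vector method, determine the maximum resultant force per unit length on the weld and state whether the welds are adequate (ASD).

f_max ≈ 4.24 kip/in; adequate

E100XX → F_EXX = 100 ksi.
Total weld length L_w = 14 in. Treat welds as unit-width lines.
Polar moment about centroid: J = 2[d³/12 + d(b/2)²] = 2[7³/12 + 7×2²] = 113.2 in³.
Direct shear f_v = P/L_w = 10.7 / 14 = 0.7643 kip/in (vertical).
Torsion M = P·e = 10.7 × 10 = 107 kip·in.
Critical point at (x, y) = (2, 3.5) from centroid. f_tx = M·y/J = 3.309 kip/in; f_ty = M·x/J = 1.891 kip/in.
Resultant f_max = √[f_tx² + (f_v + f_ty)²] = √[3.309² + (0.7643 + 1.891)²] = 4.243 kip/in.
Capacity per unit length: r_n/Ω = (1/2.0) × 0.6 × 100 × (0.707 × 0.25) = 5.302 kip/in.
4.243 ≤ 5.302 → adequate.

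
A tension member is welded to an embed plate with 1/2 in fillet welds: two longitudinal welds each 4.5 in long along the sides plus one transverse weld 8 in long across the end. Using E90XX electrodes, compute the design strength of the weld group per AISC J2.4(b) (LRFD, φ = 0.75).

E90XX → F_EXX = 90 ksi.
t_e = 0.707 × 0.5 = 0.3535 in.
R_nwl = 0.6 × 90 × 0.3535 × 9 = 171.8 kips (longitudinal, 2 welds).
R_nwt = 0.6 × 90 × 0.3535 × 8 = 152.7 kips (transverse, base value).
(i) R_nwl + R_nwt = 324.5 kips; (ii) 0.85 R_nwl + 1.5 R_nwt = 375.1 kips.
R_n = max = 375.1 kips [governs: (ii)]; φR_n = 281.3 kips.

φR_n ≈ 281 kips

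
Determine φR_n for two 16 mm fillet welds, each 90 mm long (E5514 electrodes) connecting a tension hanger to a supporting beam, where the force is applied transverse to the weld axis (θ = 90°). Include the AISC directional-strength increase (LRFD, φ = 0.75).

φR_n ≈ 756 kN

E55XX → F_EXX = 550 MPa.
t_e = 0.707 × 16 = 11.31 mm; A_we = 11.31 × 180 = 2036 mm².
Directional factor: 1.0 + 0.5 sin^1.5(90°) = 1.5.
F_nw = 0.6 × 550 × 1.5 = 495 MPa.
φR_n = 0.75 × 495 × 2036 × 10⁻³ = 755.9 kN.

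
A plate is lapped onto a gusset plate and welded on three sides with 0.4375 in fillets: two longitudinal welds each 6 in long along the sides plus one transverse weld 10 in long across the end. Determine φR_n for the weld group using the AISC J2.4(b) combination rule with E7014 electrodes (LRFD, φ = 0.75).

E70XX → F_EXX = 70 ksi.
t_e = 0.707 × 0.4375 = 0.3093 in.
R_nwl = 0.6 × 70 × 0.3093 × 12 = 155.9 kips (longitudinal, 2 welds).
R_nwt = 0.6 × 70 × 0.3093 × 10 = 129.9 kips (transverse, base value).
(i) R_nwl + R_nwt = 285.8 kips; (ii) 0.85 R_nwl + 1.5 R_nwt = 327.4 kips.
R_n = max = 327.4 kips [governs: (ii)]; φR_n = 245.5 kips.

φR_n ≈ 246 kips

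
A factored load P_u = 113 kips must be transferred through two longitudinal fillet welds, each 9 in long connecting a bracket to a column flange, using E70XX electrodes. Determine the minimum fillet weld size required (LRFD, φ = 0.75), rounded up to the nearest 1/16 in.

E70XX → F_EXX = 70 ksi.
Total weld length L = 18 in.
Required throat t_e = P_u / (φ × 0.6 F_EXX × L) = 113 / (0.75 × 0.6 × 70 × 18) = 0.1993 in.
Required leg w = t_e / 0.707 = 0.2819 in → use 5/16 in.

w = 5/16 in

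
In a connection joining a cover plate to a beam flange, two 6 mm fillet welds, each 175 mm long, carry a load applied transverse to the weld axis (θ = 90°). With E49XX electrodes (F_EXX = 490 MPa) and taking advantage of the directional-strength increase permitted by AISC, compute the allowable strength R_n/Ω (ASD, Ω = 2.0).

R_n/Ω ≈ 327 kN

t_e = 0.707 × 6 = 4.242 mm; A_we = 4.242 × 350 = 1485 mm².
Directional factor: 1.0 + 0.5 sin^1.5(90°) = 1.5.
F_nw = 0.6 × 490 × 1.5 = 441 MPa.
R_n/Ω = (441 × 1485) / 2.0 × 10⁻³ = 327.4 kN.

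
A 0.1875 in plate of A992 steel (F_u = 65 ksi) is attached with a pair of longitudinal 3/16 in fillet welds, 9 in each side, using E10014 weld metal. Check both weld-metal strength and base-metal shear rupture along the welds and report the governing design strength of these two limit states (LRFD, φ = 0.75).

φR_n ≈ 98.7 kips (base-metal shear rupture governs)

E100XX → F_EXX = 100 ksi.
t_e = 0.707 × 0.1875 = 0.1326 in; L = 18 in.
Weld metal: φR_n = 0.75 × 0.6 × 100 × 0.1326 × 18 = 107.4 kips.
Base metal (shear rupture): φR_n = 0.75 × 0.6 × 65 × 0.1875 × 18 = 98.72 kips.
Governing: base-metal shear rupture.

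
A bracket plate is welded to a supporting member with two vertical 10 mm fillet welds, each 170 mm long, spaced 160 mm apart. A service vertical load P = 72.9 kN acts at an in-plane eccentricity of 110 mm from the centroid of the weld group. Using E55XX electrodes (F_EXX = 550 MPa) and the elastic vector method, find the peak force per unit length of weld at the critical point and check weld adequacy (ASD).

f_max ≈ 485 N/mm; adequate

Total weld length L_w = 340 mm. Treat welds as unit-width lines.
Polar moment about centroid: J = 2[d³/12 + d(b/2)²] = 2[170³/12 + 170×80²] = 2995000 mm³.
Direct shear f_v = P/L_w = 72.9×10³ / 340 = 214.4 N/mm (vertical).
Torsion M = P·e = 72.9×10³ × 110 = 8019000 N·mm.
Critical point at (x, y) = (80, 85) from centroid. f_tx = M·y/J = 227.6 N/mm; f_ty = M·x/J = 214.2 N/mm.
Resultant f_max = √[f_tx² + (f_v + f_ty)²] = √[227.6² + (214.4 + 214.2)²] = 485.3 N/mm.
Capacity per unit length: r_n/Ω = (1/2.0) × 0.6 × 550 × (0.707 × 10) = 1167 N/mm.
485.3 ≤ 1167 → adequate.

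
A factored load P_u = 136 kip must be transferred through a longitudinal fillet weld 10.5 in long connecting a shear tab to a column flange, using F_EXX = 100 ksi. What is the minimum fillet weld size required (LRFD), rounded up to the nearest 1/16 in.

Total weld length L = 10.5 in.
Required throat t_e = P_u / (φ × 0.6 F_EXX × L) = 136 / (0.75 × 0.6 × 100 × 10.5) = 0.2878 in.
Required leg w = t_e / 0.707 = 0.4071 in → use 7/16 in.

w = 7/16 in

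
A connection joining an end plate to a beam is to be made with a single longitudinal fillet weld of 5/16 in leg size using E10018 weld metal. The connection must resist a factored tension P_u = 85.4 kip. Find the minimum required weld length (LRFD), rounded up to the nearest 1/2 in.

L = 9 in

E100XX → F_EXX = 100 ksi.
Throat t_e = 0.707 × 0.3125 = 0.2209 in.
φr_n = 0.75 × 0.6 × 100 × 0.2209 = 9.942 kip/in.
L_req = P_u / φr_n = 85.4 / 9.942 = 8.59 in total.
Round up → use L = 9 in.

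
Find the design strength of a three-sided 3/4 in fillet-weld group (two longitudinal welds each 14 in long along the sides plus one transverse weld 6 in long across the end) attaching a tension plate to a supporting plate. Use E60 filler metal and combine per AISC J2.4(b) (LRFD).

E60XX → F_EXX = 60 ksi.
t_e = 0.707 × 0.75 = 0.5302 in.
R_nwl = 0.6 × 60 × 0.5302 × 28 = 534.5 kips (longitudinal, 2 welds).
R_nwt = 0.6 × 60 × 0.5302 × 6 = 114.5 kips (transverse, base value).
(i) R_nwl + R_nwt = 649 kips; (ii) 0.85 R_nwl + 1.5 R_nwt = 626.1 kips.
R_n = max = 649 kips [governs: (i)]; φR_n = 486.8 kips.

φR_n ≈ 487 kips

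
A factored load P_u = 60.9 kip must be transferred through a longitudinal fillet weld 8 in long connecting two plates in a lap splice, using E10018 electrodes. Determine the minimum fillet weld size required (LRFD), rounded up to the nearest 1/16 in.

w = 1/4 in

E100XX → F_EXX = 100 ksi.
Total weld length L = 8 in.
Required throat t_e = P_u / (φ × 0.6 F_EXX × L) = 60.9 / (0.75 × 0.6 × 100 × 8) = 0.1692 in.
Required leg w = t_e / 0.707 = 0.2393 in → use 1/4 in.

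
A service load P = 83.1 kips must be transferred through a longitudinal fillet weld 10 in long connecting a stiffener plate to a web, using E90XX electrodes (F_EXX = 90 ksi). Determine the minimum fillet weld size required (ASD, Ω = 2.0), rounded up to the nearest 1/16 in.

w = 7/16 in

Total weld length L = 10 in.
Required throat t_e = P × Ω / (0.6 F_EXX × L) = 83.1 × 2.0 / (0.6 × 90 × 10) = 0.3078 in.
Required leg w = t_e / 0.707 = 0.4353 in → use 7/16 in.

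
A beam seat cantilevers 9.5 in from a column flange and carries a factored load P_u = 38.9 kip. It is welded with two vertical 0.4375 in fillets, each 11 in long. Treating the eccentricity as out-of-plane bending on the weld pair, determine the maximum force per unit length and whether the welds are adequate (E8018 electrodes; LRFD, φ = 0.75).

E80XX → F_EXX = 80 ksi.
L_w = 2 × 11 = 22 in; section modulus (unit throat) S = 2 × L²/6 = 40.33 in².
Direct shear f_v = P/L_w = 38.9/22 = 1.768 kip/in.
Moment M = P × e = 38.9 × 9.5 = 369.55 kip·in; bending f_b = M/S = 9.162 kip/in.
f_max = √(f_v² + f_b²) = √(1.768² + 9.162²) = 9.331 kip/in.
φr_n = 0.75 × 0.6 × 80 × (0.707 × 0.4375) = 11.14 kip/in → adequate.

f_max ≈ 9.33 kip/in; adequate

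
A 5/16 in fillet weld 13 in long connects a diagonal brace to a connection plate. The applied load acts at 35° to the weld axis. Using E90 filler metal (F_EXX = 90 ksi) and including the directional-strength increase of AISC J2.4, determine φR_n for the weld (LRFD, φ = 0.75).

φR_n ≈ 142 kip

t_e = 0.707 × 0.3125 = 0.2209 in; A_we = 0.2209 × 13 = 2.872 in².
Directional factor: 1.0 + 0.5 sin^1.5(35°) = 1.217.
F_nw = 0.6 × 90 × 1.217 = 65.73 ksi.
φR_n = 0.75 × 65.73 × 2.872 = 141.6 kip.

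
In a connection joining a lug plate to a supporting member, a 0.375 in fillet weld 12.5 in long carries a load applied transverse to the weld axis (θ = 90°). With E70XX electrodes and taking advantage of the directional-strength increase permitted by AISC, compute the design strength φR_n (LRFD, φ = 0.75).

E70XX → F_EXX = 70 ksi.
t_e = 0.707 × 0.375 = 0.2651 in; A_we = 0.2651 × 12.5 = 3.314 in².
Directional factor: 1.0 + 0.5 sin^1.5(90°) = 1.5.
F_nw = 0.6 × 70 × 1.5 = 63 ksi.
φR_n = 0.75 × 63 × 3.314 = 156.6 kip.

φR_n ≈ 157 kip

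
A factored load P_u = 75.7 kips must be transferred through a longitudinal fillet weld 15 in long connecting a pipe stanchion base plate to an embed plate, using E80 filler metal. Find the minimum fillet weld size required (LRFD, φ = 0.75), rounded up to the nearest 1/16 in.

w = 1/4 in

E80XX → F_EXX = 80 ksi.
Total weld length L = 15 in.
Required throat t_e = P_u / (φ × 0.6 F_EXX × L) = 75.7 / (0.75 × 0.6 × 80 × 15) = 0.1402 in.
Required leg w = t_e / 0.707 = 0.1983 in → use 1/4 in.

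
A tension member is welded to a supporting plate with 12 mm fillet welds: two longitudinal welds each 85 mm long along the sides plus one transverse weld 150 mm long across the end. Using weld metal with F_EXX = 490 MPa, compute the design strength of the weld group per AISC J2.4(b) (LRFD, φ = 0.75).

φR_n ≈ 691 kN

t_e = 0.707 × 12 = 8.484 mm.
R_nwl = 0.6 × 490 × 8.484 × 170 × 10⁻³ = 424 kN (longitudinal, 2 welds).
R_nwt = 0.6 × 490 × 8.484 × 150 × 10⁻³ = 374.1 kN (transverse, base value).
(i) R_nwl + R_nwt = 798.2 kN; (ii) 0.85 R_nwl + 1.5 R_nwt = 921.6 kN.
R_n = max = 921.6 kN [governs: (ii)]; φR_n = 691.2 kN.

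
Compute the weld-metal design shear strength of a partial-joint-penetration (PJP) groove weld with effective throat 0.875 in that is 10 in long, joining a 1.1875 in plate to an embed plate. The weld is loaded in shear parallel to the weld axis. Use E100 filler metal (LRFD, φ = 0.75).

φR_n ≈ 394 kip

E100XX → F_EXX = 100 ksi.
Effective throat (given) t_e = 0.875 in.
A_we = 0.875 × 10 = 8.75 in².
F_nw = 0.6 F_EXX = 60 ksi.
φR_n = 0.75 × 60 × 8.75 = 393.8 kip.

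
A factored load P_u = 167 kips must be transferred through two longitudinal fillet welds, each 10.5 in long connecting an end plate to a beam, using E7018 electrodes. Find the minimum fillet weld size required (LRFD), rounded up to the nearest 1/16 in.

w = 3/8 in

E70XX → F_EXX = 70 ksi.
Total weld length L = 21 in.
Required throat t_e = P_u / (φ × 0.6 F_EXX × L) = 167 / (0.75 × 0.6 × 70 × 21) = 0.2525 in.
Required leg w = t_e / 0.707 = 0.3571 in → use 3/8 in.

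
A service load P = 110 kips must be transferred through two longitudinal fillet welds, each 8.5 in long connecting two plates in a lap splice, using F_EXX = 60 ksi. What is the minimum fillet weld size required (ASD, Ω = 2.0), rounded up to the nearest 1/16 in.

w = 9/16 in

Total weld length L = 17 in.
Required throat t_e = P × Ω / (0.6 F_EXX × L) = 110 × 2.0 / (0.6 × 60 × 17) = 0.3595 in.
Required leg w = t_e / 0.707 = 0.5085 in → use 9/16 in.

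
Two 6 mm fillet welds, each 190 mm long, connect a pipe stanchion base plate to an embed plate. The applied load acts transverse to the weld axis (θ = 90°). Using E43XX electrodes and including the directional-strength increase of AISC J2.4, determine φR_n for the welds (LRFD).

φR_n ≈ 468 kN

E43XX → F_EXX = 430 MPa.
t_e = 0.707 × 6 = 4.242 mm; A_we = 4.242 × 380 = 1612 mm².
Directional factor: 1.0 + 0.5 sin^1.5(90°) = 1.5.
F_nw = 0.6 × 430 × 1.5 = 387 MPa.
φR_n = 0.75 × 387 × 1612 × 10⁻³ = 467.9 kN.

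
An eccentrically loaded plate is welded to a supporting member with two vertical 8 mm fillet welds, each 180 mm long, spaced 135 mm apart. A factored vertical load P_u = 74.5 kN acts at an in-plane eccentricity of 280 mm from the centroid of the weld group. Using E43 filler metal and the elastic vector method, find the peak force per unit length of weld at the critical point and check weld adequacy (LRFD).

E43XX → F_EXX = 430 MPa.
Total weld length L_w = 360 mm. Treat welds as unit-width lines.
Polar moment about centroid: J = 2[d³/12 + d(b/2)²] = 2[180³/12 + 180×67.5²] = 2612000 mm³.
Direct shear f_v = P/L_w = 74.5×10³ / 360 = 206.9 N/mm (vertical).
Torsion M = P·e = 74.5×10³ × 280 = 20860000 N·mm.
Critical point at (x, y) = (67.5, 90) from centroid. f_tx = M·y/J = 718.7 N/mm; f_ty = M·x/J = 539 N/mm.
Resultant f_max = √[f_tx² + (f_v + f_ty)²] = √[718.7² + (206.9 + 539)²] = 1036 N/mm.
Capacity per unit length: φr_n = 0.75 × 0.6 × 430 × (0.707 × 8) = 1094 N/mm.
1036 ≤ 1094 → adequate.

f_max ≈ 1040 N/mm; adequate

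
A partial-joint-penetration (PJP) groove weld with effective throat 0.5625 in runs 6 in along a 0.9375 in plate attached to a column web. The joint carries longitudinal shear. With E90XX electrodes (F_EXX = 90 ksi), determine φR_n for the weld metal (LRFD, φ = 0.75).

φR_n ≈ 137 kips

Effective throat (given) t_e = 0.5625 in.
A_we = 0.5625 × 6 = 3.375 in².
F_nw = 0.6 F_EXX = 54 ksi.
φR_n = 0.75 × 54 × 3.375 = 136.7 kips.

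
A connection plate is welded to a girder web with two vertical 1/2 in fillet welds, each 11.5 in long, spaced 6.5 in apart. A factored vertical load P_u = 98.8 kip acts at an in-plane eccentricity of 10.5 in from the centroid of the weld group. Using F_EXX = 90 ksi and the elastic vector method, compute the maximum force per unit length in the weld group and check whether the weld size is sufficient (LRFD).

Total weld length L_w = 23 in. Treat welds as unit-width lines.
Polar moment about centroid: J = 2[d³/12 + d(b/2)²] = 2[11.5³/12 + 11.5×3.25²] = 496.4 in³.
Direct shear f_v = P/L_w = 98.8 / 23 = 4.296 kip/in (vertical).
Torsion M = P·e = 98.8 × 10.5 = 1037.4 kip·in.
Critical point at (x, y) = (3.25, 5.75) from centroid. f_tx = M·y/J = 12.02 kip/in; f_ty = M·x/J = 6.792 kip/in.
Resultant f_max = √[f_tx² + (f_v + f_ty)²] = √[12.02² + (4.296 + 6.792)²] = 16.35 kip/in.
Capacity per unit length: φr_n = 0.75 × 0.6 × 90 × (0.707 × 0.5) = 14.32 kip/in.
16.35 > 14.32 → NOT adequate.

f_max ≈ 16.3 kip/in; NOT adequate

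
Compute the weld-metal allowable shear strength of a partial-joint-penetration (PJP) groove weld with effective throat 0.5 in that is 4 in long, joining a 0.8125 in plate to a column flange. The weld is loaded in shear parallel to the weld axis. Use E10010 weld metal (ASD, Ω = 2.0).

R_n/Ω ≈ 60 kips

E100XX → F_EXX = 100 ksi.
Effective throat (given) t_e = 0.5 in.
A_we = 0.5 × 4 = 2 in².
F_nw = 0.6 F_EXX = 60 ksi.
R_n/Ω = (60 × 2) / 2.0 = 60 kips.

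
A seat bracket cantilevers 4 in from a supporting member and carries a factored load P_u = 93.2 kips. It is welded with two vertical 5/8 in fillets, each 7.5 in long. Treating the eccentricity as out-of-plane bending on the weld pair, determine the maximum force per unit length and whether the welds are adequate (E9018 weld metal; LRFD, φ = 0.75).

f_max ≈ 20.8 kip/in; NOT adequate

E90XX → F_EXX = 90 ksi.
L_w = 2 × 7.5 = 15 in; section modulus (unit throat) S = 2 × L²/6 = 18.75 in².
Direct shear f_v = P/L_w = 93.2/15 = 6.213 kip/in.
Moment M = P × e = 93.2 × 4 = 372.8 kip·in; bending f_b = M/S = 19.88 kip/in.
f_max = √(f_v² + f_b²) = √(6.213² + 19.88²) = 20.83 kip/in.
φr_n = 0.75 × 0.6 × 90 × (0.707 × 0.625) = 17.9 kip/in → NOT adequate.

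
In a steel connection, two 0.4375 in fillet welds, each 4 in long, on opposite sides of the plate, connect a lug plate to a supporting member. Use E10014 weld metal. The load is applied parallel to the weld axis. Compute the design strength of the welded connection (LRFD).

E100XX → F_EXX = 100 ksi.
Effective throat t_e = 0.707 × 0.4375 = 0.3093 in.
Total length L = 8 in; A_we = 0.3093 × 8 = 2.474 in².
F_nw = 0.6 F_EXX = 0.6 × 100 = 60 ksi.
φR_n = 0.75 × 60 × 2.474 = 111.4 kip.

φR_n ≈ 111 kip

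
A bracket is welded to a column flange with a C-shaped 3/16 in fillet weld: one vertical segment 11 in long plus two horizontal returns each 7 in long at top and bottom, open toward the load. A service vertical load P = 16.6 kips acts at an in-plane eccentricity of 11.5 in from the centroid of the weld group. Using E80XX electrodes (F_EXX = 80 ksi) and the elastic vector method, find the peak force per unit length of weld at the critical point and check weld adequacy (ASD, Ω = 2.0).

f_max ≈ 2.63 kip/in; adequate

Total weld length L_w = 25 in. Treat welds as unit-width lines.
Centroid: x̄ = 2×7×3.5 / 25 = 1.96 in from the vertical weld.
Polar moment about centroid: J = I_x + I_y = [11³/12 + 2×7×5.5²] + [11×1.96² + 2(7³/12 + 7×1.54²)] = 667 in³.
Direct shear f_v = P/L_w = 16.6 / 25 = 0.664 kip/in (vertical).
Torsion M = P·e = 16.6 × 11.5 = 190.9 kip·in.
Critical point at (x, y) = (5.04, 5.5) from centroid. f_tx = M·y/J = 1.574 kip/in; f_ty = M·x/J = 1.442 kip/in.
Resultant f_max = √[f_tx² + (f_v + f_ty)²] = √[1.574² + (0.664 + 1.442)²] = 2.63 kip/in.
Capacity per unit length: r_n/Ω = (1/2.0) × 0.6 × 80 × (0.707 × 0.1875) = 3.181 kip/in.
2.63 ≤ 3.181 → adequate.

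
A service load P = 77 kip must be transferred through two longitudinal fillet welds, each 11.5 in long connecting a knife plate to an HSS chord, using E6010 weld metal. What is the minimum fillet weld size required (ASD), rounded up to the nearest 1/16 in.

E60XX → F_EXX = 60 ksi.
Total weld length L = 23 in.
Required throat t_e = P × Ω / (0.6 F_EXX × L) = 77 × 2.0 / (0.6 × 60 × 23) = 0.186 in.
Required leg w = t_e / 0.707 = 0.2631 in → use 5/16 in.

w = 5/16 in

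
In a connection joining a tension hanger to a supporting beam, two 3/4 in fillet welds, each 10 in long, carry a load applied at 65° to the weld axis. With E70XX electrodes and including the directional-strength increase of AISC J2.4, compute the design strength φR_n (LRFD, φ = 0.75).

E70XX → F_EXX = 70 ksi.
t_e = 0.707 × 0.75 = 0.5302 in; A_we = 0.5302 × 20 = 10.61 in².
Directional factor: 1.0 + 0.5 sin^1.5(65°) = 1.431.
F_nw = 0.6 × 70 × 1.431 = 60.12 ksi.
φR_n = 0.75 × 60.12 × 10.61 = 478.2 kips.

φR_n ≈ 478 kips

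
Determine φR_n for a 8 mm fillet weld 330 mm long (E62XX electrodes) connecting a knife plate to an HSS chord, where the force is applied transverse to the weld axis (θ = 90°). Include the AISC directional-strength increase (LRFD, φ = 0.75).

φR_n ≈ 781 kN

E62XX → F_EXX = 620 MPa.
t_e = 0.707 × 8 = 5.656 mm; A_we = 5.656 × 330 = 1866 mm².
Directional factor: 1.0 + 0.5 sin^1.5(90°) = 1.5.
F_nw = 0.6 × 620 × 1.5 = 558 MPa.
φR_n = 0.75 × 558 × 1866 × 10⁻³ = 781.1 kN.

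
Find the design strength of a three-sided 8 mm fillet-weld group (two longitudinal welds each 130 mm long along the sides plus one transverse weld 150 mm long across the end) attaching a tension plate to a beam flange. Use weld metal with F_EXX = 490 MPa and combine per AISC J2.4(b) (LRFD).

φR_n ≈ 556 kN

t_e = 0.707 × 8 = 5.656 mm.
R_nwl = 0.6 × 490 × 5.656 × 260 × 10⁻³ = 432.3 kN (longitudinal, 2 welds).
R_nwt = 0.6 × 490 × 5.656 × 150 × 10⁻³ = 249.4 kN (transverse, base value).
(i) R_nwl + R_nwt = 681.8 kN; (ii) 0.85 R_nwl + 1.5 R_nwt = 741.6 kN.
R_n = max = 741.6 kN [governs: (ii)]; φR_n = 556.2 kN.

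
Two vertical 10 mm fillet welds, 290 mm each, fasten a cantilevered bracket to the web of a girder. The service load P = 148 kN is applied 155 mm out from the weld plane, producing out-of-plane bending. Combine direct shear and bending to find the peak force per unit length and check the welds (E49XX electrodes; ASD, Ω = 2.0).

f_max ≈ 857 N/mm; adequate

E49XX → F_EXX = 490 MPa.
L_w = 2 × 290 = 580 mm; section modulus (unit throat) S = 2 × L²/6 = 28030 mm².
Direct shear f_v = P/L_w = 148×10³/580 = 255.2 N/mm.
Moment M = P × e = 148×10³ × 155 = 22940000 N·mm; bending f_b = M/S = 818.3 N/mm.
f_max = √(f_v² + f_b²) = √(255.2² + 818.3²) = 857.2 N/mm.
r_n/Ω = (1/2.0) × 0.6 × 490 × (0.707 × 10) = 1039 N/mm → adequate.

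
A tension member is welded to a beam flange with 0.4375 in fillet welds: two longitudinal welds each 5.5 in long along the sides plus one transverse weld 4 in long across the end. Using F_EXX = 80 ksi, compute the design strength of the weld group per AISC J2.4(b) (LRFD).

t_e = 0.707 × 0.4375 = 0.3093 in.
R_nwl = 0.6 × 80 × 0.3093 × 11 = 163.3 kips (longitudinal, 2 welds).
R_nwt = 0.6 × 80 × 0.3093 × 4 = 59.39 kips (transverse, base value).
(i) R_nwl + R_nwt = 222.7 kips; (ii) 0.85 R_nwl + 1.5 R_nwt = 227.9 kips.
R_n = max = 227.9 kips [governs: (ii)]; φR_n = 170.9 kips.

φR_n ≈ 171 kips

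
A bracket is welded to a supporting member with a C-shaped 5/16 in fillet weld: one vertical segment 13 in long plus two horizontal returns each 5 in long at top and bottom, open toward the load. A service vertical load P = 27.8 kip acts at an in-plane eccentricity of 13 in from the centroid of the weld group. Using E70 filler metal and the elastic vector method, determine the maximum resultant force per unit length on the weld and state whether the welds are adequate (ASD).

E70XX → F_EXX = 70 ksi.
Total weld length L_w = 23 in. Treat welds as unit-width lines.
Centroid: x̄ = 2×5×2.5 / 23 = 1.087 in from the vertical weld.
Polar moment about centroid: J = I_x + I_y = [13³/12 + 2×5×6.5²] + [13×1.087² + 2(5³/12 + 5×1.413²)] = 661.7 in³.
Direct shear f_v = P/L_w = 27.8 / 23 = 1.209 kip/in (vertical).
Torsion M = P·e = 27.8 × 13 = 361.4 kip·in.
Critical point at (x, y) = (3.913, 6.5) from centroid. f_tx = M·y/J = 3.55 kip/in; f_ty = M·x/J = 2.137 kip/in.
Resultant f_max = √[f_tx² + (f_v + f_ty)²] = √[3.55² + (1.209 + 2.137)²] = 4.878 kip/in.
Capacity per unit length: r_n/Ω = (1/2.0) × 0.6 × 70 × (0.707 × 0.3125) = 4.64 kip/in.
4.878 > 4.64 → NOT adequate.

f_max ≈ 4.88 kip/in; NOT adequate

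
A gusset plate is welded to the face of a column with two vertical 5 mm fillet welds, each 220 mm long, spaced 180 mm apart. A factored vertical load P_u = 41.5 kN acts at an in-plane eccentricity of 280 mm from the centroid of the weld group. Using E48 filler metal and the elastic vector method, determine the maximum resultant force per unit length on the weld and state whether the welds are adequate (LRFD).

E48XX → F_EXX = 480 MPa.
Total weld length L_w = 440 mm. Treat welds as unit-width lines.
Polar moment about centroid: J = 2[d³/12 + d(b/2)²] = 2[220³/12 + 220×90²] = 5339000 mm³.
Direct shear f_v = P/L_w = 41.5×10³ / 440 = 94.32 N/mm (vertical).
Torsion M = P·e = 41.5×10³ × 280 = 11620000 N·mm.
Critical point at (x, y) = (90, 110) from centroid. f_tx = M·y/J = 239.4 N/mm; f_ty = M·x/J = 195.9 N/mm.
Resultant f_max = √[f_tx² + (f_v + f_ty)²] = √[239.4² + (94.32 + 195.9)²] = 376.2 N/mm.
Capacity per unit length: φr_n = 0.75 × 0.6 × 480 × (0.707 × 5) = 763.6 N/mm.
376.2 ≤ 763.6 → adequate.

f_max ≈ 376 N/mm; adequate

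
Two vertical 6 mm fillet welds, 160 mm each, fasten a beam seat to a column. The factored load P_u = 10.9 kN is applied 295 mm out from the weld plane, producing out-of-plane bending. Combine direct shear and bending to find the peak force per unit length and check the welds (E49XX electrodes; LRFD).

E49XX → F_EXX = 490 MPa.
L_w = 2 × 160 = 320 mm; section modulus (unit throat) S = 2 × L²/6 = 8533 mm².
Direct shear f_v = P/L_w = 10.9×10³/320 = 34.06 N/mm.
Moment M = P × e = 10.9×10³ × 295 = 3215500 N·mm; bending f_b = M/S = 376.8 N/mm.
f_max = √(f_v² + f_b²) = √(34.06² + 376.8²) = 378.4 N/mm.
φr_n = 0.75 × 0.6 × 490 × (0.707 × 6) = 935.4 N/mm → adequate.

f_max ≈ 378 N/mm; adequate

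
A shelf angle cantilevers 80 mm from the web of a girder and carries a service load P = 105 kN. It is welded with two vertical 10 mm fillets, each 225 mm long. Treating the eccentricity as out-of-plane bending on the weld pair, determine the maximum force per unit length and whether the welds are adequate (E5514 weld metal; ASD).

E55XX → F_EXX = 550 MPa.
L_w = 2 × 225 = 450 mm; section modulus (unit throat) S = 2 × L²/6 = 16880 mm².
Direct shear f_v = P/L_w = 105×10³/450 = 233.3 N/mm.
Moment M = P × e = 105×10³ × 80 = 8400000 N·mm; bending f_b = M/S = 497.8 N/mm.
f_max = √(f_v² + f_b²) = √(233.3² + 497.8²) = 549.8 N/mm.
r_n/Ω = (1/2.0) × 0.6 × 550 × (0.707 × 10) = 1167 N/mm → adequate.

f_max ≈ 550 N/mm; adequate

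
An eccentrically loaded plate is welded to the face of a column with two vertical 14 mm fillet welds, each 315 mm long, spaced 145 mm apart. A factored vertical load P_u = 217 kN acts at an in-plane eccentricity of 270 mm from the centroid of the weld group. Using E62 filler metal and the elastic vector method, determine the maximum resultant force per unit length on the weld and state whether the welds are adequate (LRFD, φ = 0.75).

f_max ≈ 1370 N/mm; adequate

E62XX → F_EXX = 620 MPa.
Total weld length L_w = 630 mm. Treat welds as unit-width lines.
Polar moment about centroid: J = 2[d³/12 + d(b/2)²] = 2[315³/12 + 315×72.5²] = 8521000 mm³.
Direct shear f_v = P/L_w = 217×10³ / 630 = 344.4 N/mm (vertical).
Torsion M = P·e = 217×10³ × 270 = 58590000 N·mm.
Critical point at (x, y) = (72.5, 157.5) from centroid. f_tx = M·y/J = 1083 N/mm; f_ty = M·x/J = 498.5 N/mm.
Resultant f_max = √[f_tx² + (f_v + f_ty)²] = √[1083² + (344.4 + 498.5)²] = 1372 N/mm.
Capacity per unit length: φr_n = 0.75 × 0.6 × 620 × (0.707 × 14) = 2762 N/mm.
1372 ≤ 2762 → adequate.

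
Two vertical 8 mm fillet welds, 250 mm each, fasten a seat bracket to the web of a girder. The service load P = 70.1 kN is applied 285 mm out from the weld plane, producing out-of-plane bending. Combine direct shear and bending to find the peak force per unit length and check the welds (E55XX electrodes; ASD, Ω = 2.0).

f_max ≈ 969 N/mm; NOT adequate

E55XX → F_EXX = 550 MPa.
L_w = 2 × 250 = 500 mm; section modulus (unit throat) S = 2 × L²/6 = 20830 mm².
Direct shear f_v = P/L_w = 70.1×10³/500 = 140.2 N/mm.
Moment M = P × e = 70.1×10³ × 285 = 19978000 N·mm; bending f_b = M/S = 959 N/mm.
f_max = √(f_v² + f_b²) = √(140.2² + 959²) = 969.2 N/mm.
r_n/Ω = (1/2.0) × 0.6 × 550 × (0.707 × 8) = 933.2 N/mm → NOT adequate.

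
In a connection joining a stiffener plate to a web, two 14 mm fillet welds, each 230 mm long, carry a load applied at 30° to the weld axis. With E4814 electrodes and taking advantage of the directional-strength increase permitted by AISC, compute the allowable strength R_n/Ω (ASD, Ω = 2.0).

E48XX → F_EXX = 480 MPa.
t_e = 0.707 × 14 = 9.898 mm; A_we = 9.898 × 460 = 4553 mm².
Directional factor: 1.0 + 0.5 sin^1.5(30°) = 1.177.
F_nw = 0.6 × 480 × 1.177 = 338.9 MPa.
R_n/Ω = (338.9 × 4553) / 2.0 × 10⁻³ = 771.5 kN.

R_n/Ω ≈ 772 kN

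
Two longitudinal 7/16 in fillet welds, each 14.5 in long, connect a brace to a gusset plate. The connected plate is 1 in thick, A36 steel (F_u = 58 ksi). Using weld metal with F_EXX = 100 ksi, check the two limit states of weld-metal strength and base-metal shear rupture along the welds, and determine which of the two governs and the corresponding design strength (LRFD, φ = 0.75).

φR_n ≈ 404 kip (weld metal governs)

t_e = 0.707 × 0.4375 = 0.3093 in; L = 29 in.
Weld metal: φR_n = 0.75 × 0.6 × 100 × 0.3093 × 29 = 403.7 kip.
Base metal (shear rupture): φR_n = 0.75 × 0.6 × 58 × 1 × 29 = 756.9 kip.
Governing: weld metal.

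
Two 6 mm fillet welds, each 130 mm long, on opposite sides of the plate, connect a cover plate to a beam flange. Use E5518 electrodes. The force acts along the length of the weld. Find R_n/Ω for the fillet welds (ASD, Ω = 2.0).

R_n/Ω ≈ 182 kN

E55XX → F_EXX = 550 MPa.
Effective throat t_e = 0.707 × 6 = 4.242 mm.
Total length L = 260 mm; A_we = 4.242 × 260 = 1103 mm².
F_nw = 0.6 F_EXX = 0.6 × 550 = 330 MPa.
R_n = 330 × 1103 × 10⁻³ = 364 kN; R_n/Ω = 364/2.0 = 182 kN.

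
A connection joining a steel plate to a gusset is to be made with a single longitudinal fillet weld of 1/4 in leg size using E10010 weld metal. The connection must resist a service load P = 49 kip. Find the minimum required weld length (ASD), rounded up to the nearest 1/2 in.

E100XX → F_EXX = 100 ksi.
Throat t_e = 0.707 × 0.25 = 0.1767 in.
r_n/Ω = (0.6 × 100 × 0.1767) / 2.0 = 5.302 kip/in.
L_req = P / (r_n/Ω) = 49 / 5.302 = 9.241 in total.
Round up → use L = 9.5 in.

L = 9.5 in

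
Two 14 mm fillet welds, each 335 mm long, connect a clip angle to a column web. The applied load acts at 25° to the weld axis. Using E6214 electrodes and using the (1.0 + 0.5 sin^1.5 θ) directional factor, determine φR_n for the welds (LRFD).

E62XX → F_EXX = 620 MPa.
t_e = 0.707 × 14 = 9.898 mm; A_we = 9.898 × 670 = 6632 mm².
Directional factor: 1.0 + 0.5 sin^1.5(25°) = 1.137.
F_nw = 0.6 × 620 × 1.137 = 423.1 MPa.
φR_n = 0.75 × 423.1 × 6632 × 10⁻³ = 2104 kN.

φR_n ≈ 2100 kN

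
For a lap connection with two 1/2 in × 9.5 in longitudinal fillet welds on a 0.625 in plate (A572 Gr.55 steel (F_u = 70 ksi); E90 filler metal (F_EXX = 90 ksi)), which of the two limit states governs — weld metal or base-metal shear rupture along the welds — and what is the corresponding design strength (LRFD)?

φR_n ≈ 272 kip (weld metal governs)

t_e = 0.707 × 0.5 = 0.3535 in; L = 19 in.
Weld metal: φR_n = 0.75 × 0.6 × 90 × 0.3535 × 19 = 272 kip.
Base metal (shear rupture): φR_n = 0.75 × 0.6 × 70 × 0.625 × 19 = 374.1 kip.
Governing: weld metal.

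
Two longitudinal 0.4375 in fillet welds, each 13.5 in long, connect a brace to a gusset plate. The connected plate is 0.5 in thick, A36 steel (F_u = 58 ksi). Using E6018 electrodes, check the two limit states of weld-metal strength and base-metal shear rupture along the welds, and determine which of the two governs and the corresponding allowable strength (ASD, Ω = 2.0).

E60XX → F_EXX = 60 ksi.
t_e = 0.707 × 0.4375 = 0.3093 in; L = 27 in.
Weld metal: R_n/Ω = (1/2.0) × 0.6 × 60 × 0.3093 × 27 = 150.3 kips.
Base metal (shear rupture): R_n/Ω = (1/2.0) × 0.6 × 58 × 0.5 × 27 = 234.9 kips.
Governing: weld metal.

R_n/Ω ≈ 150 kips (weld metal governs)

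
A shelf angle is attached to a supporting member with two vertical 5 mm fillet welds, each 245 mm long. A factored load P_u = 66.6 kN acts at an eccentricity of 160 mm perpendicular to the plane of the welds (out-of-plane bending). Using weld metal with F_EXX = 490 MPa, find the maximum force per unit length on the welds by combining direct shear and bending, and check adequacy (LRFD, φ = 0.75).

f_max ≈ 550 N/mm; adequate

L_w = 2 × 245 = 490 mm; section modulus (unit throat) S = 2 × L²/6 = 20010 mm².
Direct shear f_v = P/L_w = 66.6×10³/490 = 135.9 N/mm.
Moment M = P × e = 66.6×10³ × 160 = 10656000 N·mm; bending f_b = M/S = 532.6 N/mm.
f_max = √(f_v² + f_b²) = √(135.9² + 532.6²) = 549.6 N/mm.
φr_n = 0.75 × 0.6 × 490 × (0.707 × 5) = 779.5 N/mm → adequate.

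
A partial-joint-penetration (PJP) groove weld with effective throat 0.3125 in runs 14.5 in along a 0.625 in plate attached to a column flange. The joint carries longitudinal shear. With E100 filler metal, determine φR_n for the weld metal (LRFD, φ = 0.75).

E100XX → F_EXX = 100 ksi.
Effective throat (given) t_e = 0.3125 in.
A_we = 0.3125 × 14.5 = 4.531 in².
F_nw = 0.6 F_EXX = 60 ksi.
φR_n = 0.75 × 60 × 4.531 = 203.9 kip.

φR_n ≈ 204 kip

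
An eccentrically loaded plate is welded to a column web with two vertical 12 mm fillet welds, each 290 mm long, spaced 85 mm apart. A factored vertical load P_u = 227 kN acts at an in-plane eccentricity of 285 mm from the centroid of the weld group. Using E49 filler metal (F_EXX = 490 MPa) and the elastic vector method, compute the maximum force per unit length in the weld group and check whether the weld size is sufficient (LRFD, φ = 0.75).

f_max ≈ 2060 N/mm; NOT adequate

Total weld length L_w = 580 mm. Treat welds as unit-width lines.
Polar moment about centroid: J = 2[d³/12 + d(b/2)²] = 2[290³/12 + 290×42.5²] = 5112000 mm³.
Direct shear f_v = P/L_w = 227×10³ / 580 = 391.4 N/mm (vertical).
Torsion M = P·e = 227×10³ × 285 = 64695000 N·mm.
Critical point at (x, y) = (42.5, 145) from centroid. f_tx = M·y/J = 1835 N/mm; f_ty = M·x/J = 537.8 N/mm.
Resultant f_max = √[f_tx² + (f_v + f_ty)²] = √[1835² + (391.4 + 537.8)²] = 2057 N/mm.
Capacity per unit length: φr_n = 0.75 × 0.6 × 490 × (0.707 × 12) = 1871 N/mm.
2057 > 1871 → NOT adequate.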